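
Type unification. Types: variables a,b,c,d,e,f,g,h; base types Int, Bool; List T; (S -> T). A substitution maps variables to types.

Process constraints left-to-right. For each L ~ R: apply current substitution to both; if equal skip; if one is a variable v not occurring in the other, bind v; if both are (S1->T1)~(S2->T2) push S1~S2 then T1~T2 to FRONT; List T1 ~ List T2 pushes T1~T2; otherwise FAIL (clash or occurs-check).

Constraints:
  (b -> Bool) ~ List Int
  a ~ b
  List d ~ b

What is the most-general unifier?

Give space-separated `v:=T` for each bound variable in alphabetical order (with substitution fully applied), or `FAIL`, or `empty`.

step 1: unify (b -> Bool) ~ List Int  [subst: {-} | 2 pending]
  clash: (b -> Bool) vs List Int

Answer: FAIL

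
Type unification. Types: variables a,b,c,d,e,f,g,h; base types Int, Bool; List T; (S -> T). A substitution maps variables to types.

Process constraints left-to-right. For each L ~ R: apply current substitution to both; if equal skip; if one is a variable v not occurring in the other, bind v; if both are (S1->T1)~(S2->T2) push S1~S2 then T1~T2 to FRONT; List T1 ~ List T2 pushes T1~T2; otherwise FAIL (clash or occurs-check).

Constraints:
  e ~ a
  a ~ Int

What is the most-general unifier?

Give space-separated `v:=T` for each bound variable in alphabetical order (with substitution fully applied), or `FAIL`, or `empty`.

step 1: unify e ~ a  [subst: {-} | 1 pending]
  bind e := a
step 2: unify a ~ Int  [subst: {e:=a} | 0 pending]
  bind a := Int

Answer: a:=Int e:=Int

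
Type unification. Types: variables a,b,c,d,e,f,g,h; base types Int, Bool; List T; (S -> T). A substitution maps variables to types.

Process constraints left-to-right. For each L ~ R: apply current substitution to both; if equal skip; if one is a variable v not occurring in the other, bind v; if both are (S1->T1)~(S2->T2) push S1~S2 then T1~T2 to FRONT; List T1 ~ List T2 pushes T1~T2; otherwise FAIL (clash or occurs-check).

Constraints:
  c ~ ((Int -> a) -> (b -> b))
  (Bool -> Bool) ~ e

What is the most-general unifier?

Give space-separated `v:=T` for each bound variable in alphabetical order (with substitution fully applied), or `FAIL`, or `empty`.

step 1: unify c ~ ((Int -> a) -> (b -> b))  [subst: {-} | 1 pending]
  bind c := ((Int -> a) -> (b -> b))
step 2: unify (Bool -> Bool) ~ e  [subst: {c:=((Int -> a) -> (b -> b))} | 0 pending]
  bind e := (Bool -> Bool)

Answer: c:=((Int -> a) -> (b -> b)) e:=(Bool -> Bool)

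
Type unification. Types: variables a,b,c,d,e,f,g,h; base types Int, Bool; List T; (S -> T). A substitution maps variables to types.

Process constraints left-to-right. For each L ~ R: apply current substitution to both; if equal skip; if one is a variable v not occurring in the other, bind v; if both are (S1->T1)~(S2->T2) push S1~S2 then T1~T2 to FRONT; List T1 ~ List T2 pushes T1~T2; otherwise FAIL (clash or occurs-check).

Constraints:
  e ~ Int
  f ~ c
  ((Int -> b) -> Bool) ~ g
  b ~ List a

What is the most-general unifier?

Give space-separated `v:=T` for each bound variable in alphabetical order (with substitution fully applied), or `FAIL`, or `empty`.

step 1: unify e ~ Int  [subst: {-} | 3 pending]
  bind e := Int
step 2: unify f ~ c  [subst: {e:=Int} | 2 pending]
  bind f := c
step 3: unify ((Int -> b) -> Bool) ~ g  [subst: {e:=Int, f:=c} | 1 pending]
  bind g := ((Int -> b) -> Bool)
step 4: unify b ~ List a  [subst: {e:=Int, f:=c, g:=((Int -> b) -> Bool)} | 0 pending]
  bind b := List a

Answer: b:=List a e:=Int f:=c g:=((Int -> List a) -> Bool)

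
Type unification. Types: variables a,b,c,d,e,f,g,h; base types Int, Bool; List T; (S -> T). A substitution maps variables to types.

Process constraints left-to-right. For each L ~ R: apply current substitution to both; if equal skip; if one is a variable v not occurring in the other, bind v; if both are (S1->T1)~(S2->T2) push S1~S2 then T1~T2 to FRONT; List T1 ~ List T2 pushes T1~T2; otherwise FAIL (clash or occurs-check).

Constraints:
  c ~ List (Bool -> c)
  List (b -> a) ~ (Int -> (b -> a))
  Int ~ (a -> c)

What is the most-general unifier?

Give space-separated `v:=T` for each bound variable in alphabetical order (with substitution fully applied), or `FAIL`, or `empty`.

step 1: unify c ~ List (Bool -> c)  [subst: {-} | 2 pending]
  occurs-check fail: c in List (Bool -> c)

Answer: FAIL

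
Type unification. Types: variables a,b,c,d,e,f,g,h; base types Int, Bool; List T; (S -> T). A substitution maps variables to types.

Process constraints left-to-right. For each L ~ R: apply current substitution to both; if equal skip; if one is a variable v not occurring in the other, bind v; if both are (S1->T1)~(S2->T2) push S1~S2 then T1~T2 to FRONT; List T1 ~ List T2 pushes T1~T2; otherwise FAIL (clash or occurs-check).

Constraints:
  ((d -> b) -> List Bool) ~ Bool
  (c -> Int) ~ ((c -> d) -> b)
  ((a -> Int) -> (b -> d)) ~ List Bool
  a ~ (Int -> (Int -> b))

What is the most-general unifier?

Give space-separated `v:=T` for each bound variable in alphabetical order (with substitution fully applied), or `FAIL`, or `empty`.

Answer: FAIL

Derivation:
step 1: unify ((d -> b) -> List Bool) ~ Bool  [subst: {-} | 3 pending]
  clash: ((d -> b) -> List Bool) vs Bool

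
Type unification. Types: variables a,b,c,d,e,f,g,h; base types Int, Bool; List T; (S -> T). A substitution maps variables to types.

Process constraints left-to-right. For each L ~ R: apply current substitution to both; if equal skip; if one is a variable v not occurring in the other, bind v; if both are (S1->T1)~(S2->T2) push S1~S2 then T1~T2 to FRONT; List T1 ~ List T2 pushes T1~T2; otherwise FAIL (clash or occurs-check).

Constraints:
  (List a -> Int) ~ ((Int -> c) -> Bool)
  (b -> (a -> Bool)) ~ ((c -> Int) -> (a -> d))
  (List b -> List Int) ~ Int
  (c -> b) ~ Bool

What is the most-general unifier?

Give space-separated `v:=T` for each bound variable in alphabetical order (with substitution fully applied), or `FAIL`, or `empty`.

step 1: unify (List a -> Int) ~ ((Int -> c) -> Bool)  [subst: {-} | 3 pending]
  -> decompose arrow: push List a~(Int -> c), Int~Bool
step 2: unify List a ~ (Int -> c)  [subst: {-} | 4 pending]
  clash: List a vs (Int -> c)

Answer: FAIL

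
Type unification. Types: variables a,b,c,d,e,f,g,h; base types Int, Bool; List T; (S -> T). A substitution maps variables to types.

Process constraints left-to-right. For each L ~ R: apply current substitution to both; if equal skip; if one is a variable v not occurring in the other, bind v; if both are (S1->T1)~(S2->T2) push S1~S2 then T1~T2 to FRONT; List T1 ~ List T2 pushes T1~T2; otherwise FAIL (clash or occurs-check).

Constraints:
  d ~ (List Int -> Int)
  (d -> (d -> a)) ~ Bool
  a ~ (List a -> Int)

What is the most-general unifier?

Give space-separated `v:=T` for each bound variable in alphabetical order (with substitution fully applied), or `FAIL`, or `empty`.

step 1: unify d ~ (List Int -> Int)  [subst: {-} | 2 pending]
  bind d := (List Int -> Int)
step 2: unify ((List Int -> Int) -> ((List Int -> Int) -> a)) ~ Bool  [subst: {d:=(List Int -> Int)} | 1 pending]
  clash: ((List Int -> Int) -> ((List Int -> Int) -> a)) vs Bool

Answer: FAIL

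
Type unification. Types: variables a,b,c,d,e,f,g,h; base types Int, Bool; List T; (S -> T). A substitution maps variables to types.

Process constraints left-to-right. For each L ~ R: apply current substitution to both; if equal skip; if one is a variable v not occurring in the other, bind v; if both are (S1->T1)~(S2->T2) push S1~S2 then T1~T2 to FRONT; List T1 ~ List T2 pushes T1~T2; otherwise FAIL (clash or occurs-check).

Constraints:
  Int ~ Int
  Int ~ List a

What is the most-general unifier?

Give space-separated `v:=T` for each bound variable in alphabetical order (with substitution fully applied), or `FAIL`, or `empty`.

Answer: FAIL

Derivation:
step 1: unify Int ~ Int  [subst: {-} | 1 pending]
  -> identical, skip
step 2: unify Int ~ List a  [subst: {-} | 0 pending]
  clash: Int vs List a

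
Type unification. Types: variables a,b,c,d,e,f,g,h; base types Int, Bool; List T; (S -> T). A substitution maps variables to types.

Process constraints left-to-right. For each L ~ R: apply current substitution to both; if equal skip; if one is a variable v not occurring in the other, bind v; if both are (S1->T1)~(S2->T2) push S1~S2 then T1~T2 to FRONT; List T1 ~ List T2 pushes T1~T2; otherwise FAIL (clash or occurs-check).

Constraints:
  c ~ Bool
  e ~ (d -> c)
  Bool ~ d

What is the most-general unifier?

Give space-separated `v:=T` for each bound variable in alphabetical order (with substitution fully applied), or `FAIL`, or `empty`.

Answer: c:=Bool d:=Bool e:=(Bool -> Bool)

Derivation:
step 1: unify c ~ Bool  [subst: {-} | 2 pending]
  bind c := Bool
step 2: unify e ~ (d -> Bool)  [subst: {c:=Bool} | 1 pending]
  bind e := (d -> Bool)
step 3: unify Bool ~ d  [subst: {c:=Bool, e:=(d -> Bool)} | 0 pending]
  bind d := Bool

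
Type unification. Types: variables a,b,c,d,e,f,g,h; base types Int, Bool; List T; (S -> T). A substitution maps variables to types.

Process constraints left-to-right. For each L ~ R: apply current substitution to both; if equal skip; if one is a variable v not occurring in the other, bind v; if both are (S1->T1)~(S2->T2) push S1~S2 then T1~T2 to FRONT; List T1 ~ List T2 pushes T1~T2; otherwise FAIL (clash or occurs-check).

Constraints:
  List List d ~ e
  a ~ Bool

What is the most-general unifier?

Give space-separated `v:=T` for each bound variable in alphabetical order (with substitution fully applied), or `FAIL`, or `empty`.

step 1: unify List List d ~ e  [subst: {-} | 1 pending]
  bind e := List List d
step 2: unify a ~ Bool  [subst: {e:=List List d} | 0 pending]
  bind a := Bool

Answer: a:=Bool e:=List List d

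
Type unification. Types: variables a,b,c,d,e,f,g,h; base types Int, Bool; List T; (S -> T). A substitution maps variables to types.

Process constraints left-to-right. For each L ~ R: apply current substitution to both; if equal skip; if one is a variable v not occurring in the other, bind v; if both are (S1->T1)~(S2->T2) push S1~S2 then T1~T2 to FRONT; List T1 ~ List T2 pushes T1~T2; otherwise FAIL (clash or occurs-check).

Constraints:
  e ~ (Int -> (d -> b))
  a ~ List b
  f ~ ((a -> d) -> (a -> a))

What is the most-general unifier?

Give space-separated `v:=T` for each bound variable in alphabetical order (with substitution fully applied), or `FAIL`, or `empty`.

Answer: a:=List b e:=(Int -> (d -> b)) f:=((List b -> d) -> (List b -> List b))

Derivation:
step 1: unify e ~ (Int -> (d -> b))  [subst: {-} | 2 pending]
  bind e := (Int -> (d -> b))
step 2: unify a ~ List b  [subst: {e:=(Int -> (d -> b))} | 1 pending]
  bind a := List b
step 3: unify f ~ ((List b -> d) -> (List b -> List b))  [subst: {e:=(Int -> (d -> b)), a:=List b} | 0 pending]
  bind f := ((List b -> d) -> (List b -> List b))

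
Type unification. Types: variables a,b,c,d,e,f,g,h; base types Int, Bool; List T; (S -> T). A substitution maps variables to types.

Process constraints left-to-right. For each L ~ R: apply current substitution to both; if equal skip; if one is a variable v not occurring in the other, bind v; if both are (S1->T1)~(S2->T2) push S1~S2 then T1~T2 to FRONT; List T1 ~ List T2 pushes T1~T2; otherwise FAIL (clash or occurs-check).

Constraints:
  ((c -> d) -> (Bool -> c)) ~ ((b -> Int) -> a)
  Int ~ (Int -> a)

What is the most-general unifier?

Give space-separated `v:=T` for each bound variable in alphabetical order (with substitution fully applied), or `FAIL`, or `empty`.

step 1: unify ((c -> d) -> (Bool -> c)) ~ ((b -> Int) -> a)  [subst: {-} | 1 pending]
  -> decompose arrow: push (c -> d)~(b -> Int), (Bool -> c)~a
step 2: unify (c -> d) ~ (b -> Int)  [subst: {-} | 2 pending]
  -> decompose arrow: push c~b, d~Int
step 3: unify c ~ b  [subst: {-} | 3 pending]
  bind c := b
step 4: unify d ~ Int  [subst: {c:=b} | 2 pending]
  bind d := Int
step 5: unify (Bool -> b) ~ a  [subst: {c:=b, d:=Int} | 1 pending]
  bind a := (Bool -> b)
step 6: unify Int ~ (Int -> (Bool -> b))  [subst: {c:=b, d:=Int, a:=(Bool -> b)} | 0 pending]
  clash: Int vs (Int -> (Bool -> b))

Answer: FAIL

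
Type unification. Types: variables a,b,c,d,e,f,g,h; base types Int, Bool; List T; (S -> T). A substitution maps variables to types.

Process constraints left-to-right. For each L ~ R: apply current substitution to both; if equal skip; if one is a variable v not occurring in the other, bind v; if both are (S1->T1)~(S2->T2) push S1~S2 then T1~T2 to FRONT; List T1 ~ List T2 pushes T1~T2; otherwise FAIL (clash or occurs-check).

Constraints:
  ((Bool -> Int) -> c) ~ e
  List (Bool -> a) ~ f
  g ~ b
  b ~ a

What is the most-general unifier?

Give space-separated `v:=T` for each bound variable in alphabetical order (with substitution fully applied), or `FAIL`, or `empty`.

Answer: b:=a e:=((Bool -> Int) -> c) f:=List (Bool -> a) g:=a

Derivation:
step 1: unify ((Bool -> Int) -> c) ~ e  [subst: {-} | 3 pending]
  bind e := ((Bool -> Int) -> c)
step 2: unify List (Bool -> a) ~ f  [subst: {e:=((Bool -> Int) -> c)} | 2 pending]
  bind f := List (Bool -> a)
step 3: unify g ~ b  [subst: {e:=((Bool -> Int) -> c), f:=List (Bool -> a)} | 1 pending]
  bind g := b
step 4: unify b ~ a  [subst: {e:=((Bool -> Int) -> c), f:=List (Bool -> a), g:=b} | 0 pending]
  bind b := a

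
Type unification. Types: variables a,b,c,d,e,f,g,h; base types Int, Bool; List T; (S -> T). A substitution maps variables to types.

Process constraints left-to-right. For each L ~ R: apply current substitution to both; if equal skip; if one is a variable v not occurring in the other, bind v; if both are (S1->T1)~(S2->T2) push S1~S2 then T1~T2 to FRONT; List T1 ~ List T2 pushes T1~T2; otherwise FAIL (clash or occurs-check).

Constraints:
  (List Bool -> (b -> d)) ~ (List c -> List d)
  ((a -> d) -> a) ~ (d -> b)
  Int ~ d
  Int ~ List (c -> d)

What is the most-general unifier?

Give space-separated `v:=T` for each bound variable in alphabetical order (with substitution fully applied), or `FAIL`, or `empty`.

step 1: unify (List Bool -> (b -> d)) ~ (List c -> List d)  [subst: {-} | 3 pending]
  -> decompose arrow: push List Bool~List c, (b -> d)~List d
step 2: unify List Bool ~ List c  [subst: {-} | 4 pending]
  -> decompose List: push Bool~c
step 3: unify Bool ~ c  [subst: {-} | 4 pending]
  bind c := Bool
step 4: unify (b -> d) ~ List d  [subst: {c:=Bool} | 3 pending]
  clash: (b -> d) vs List d

Answer: FAIL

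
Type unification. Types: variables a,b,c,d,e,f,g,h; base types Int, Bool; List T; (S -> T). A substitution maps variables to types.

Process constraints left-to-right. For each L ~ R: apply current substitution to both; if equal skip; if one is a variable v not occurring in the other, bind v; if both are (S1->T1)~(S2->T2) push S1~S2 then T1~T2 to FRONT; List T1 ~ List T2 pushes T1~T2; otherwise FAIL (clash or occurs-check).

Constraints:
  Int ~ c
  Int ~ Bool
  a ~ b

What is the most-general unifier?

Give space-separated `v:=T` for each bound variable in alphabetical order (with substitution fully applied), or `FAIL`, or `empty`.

Answer: FAIL

Derivation:
step 1: unify Int ~ c  [subst: {-} | 2 pending]
  bind c := Int
step 2: unify Int ~ Bool  [subst: {c:=Int} | 1 pending]
  clash: Int vs Bool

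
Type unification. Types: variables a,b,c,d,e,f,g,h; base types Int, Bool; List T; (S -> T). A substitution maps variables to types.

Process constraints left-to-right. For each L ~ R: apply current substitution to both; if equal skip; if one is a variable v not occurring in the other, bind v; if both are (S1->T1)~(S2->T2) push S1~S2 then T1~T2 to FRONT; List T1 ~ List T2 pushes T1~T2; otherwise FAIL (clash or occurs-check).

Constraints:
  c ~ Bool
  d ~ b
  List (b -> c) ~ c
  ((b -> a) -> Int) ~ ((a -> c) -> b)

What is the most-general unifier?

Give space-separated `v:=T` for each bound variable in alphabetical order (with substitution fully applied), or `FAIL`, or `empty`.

Answer: FAIL

Derivation:
step 1: unify c ~ Bool  [subst: {-} | 3 pending]
  bind c := Bool
step 2: unify d ~ b  [subst: {c:=Bool} | 2 pending]
  bind d := b
step 3: unify List (b -> Bool) ~ Bool  [subst: {c:=Bool, d:=b} | 1 pending]
  clash: List (b -> Bool) vs Bool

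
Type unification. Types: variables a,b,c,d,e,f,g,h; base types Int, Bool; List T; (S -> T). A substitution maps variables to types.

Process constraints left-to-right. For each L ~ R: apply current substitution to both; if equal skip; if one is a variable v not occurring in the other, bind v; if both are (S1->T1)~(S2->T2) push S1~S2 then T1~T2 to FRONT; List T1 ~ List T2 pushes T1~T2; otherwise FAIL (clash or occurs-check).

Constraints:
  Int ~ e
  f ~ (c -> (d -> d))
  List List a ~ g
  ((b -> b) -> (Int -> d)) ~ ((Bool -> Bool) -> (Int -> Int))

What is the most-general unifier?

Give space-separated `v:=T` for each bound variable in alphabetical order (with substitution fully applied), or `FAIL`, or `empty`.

Answer: b:=Bool d:=Int e:=Int f:=(c -> (Int -> Int)) g:=List List a

Derivation:
step 1: unify Int ~ e  [subst: {-} | 3 pending]
  bind e := Int
step 2: unify f ~ (c -> (d -> d))  [subst: {e:=Int} | 2 pending]
  bind f := (c -> (d -> d))
step 3: unify List List a ~ g  [subst: {e:=Int, f:=(c -> (d -> d))} | 1 pending]
  bind g := List List a
step 4: unify ((b -> b) -> (Int -> d)) ~ ((Bool -> Bool) -> (Int -> Int))  [subst: {e:=Int, f:=(c -> (d -> d)), g:=List List a} | 0 pending]
  -> decompose arrow: push (b -> b)~(Bool -> Bool), (Int -> d)~(Int -> Int)
step 5: unify (b -> b) ~ (Bool -> Bool)  [subst: {e:=Int, f:=(c -> (d -> d)), g:=List List a} | 1 pending]
  -> decompose arrow: push b~Bool, b~Bool
step 6: unify b ~ Bool  [subst: {e:=Int, f:=(c -> (d -> d)), g:=List List a} | 2 pending]
  bind b := Bool
step 7: unify Bool ~ Bool  [subst: {e:=Int, f:=(c -> (d -> d)), g:=List List a, b:=Bool} | 1 pending]
  -> identical, skip
step 8: unify (Int -> d) ~ (Int -> Int)  [subst: {e:=Int, f:=(c -> (d -> d)), g:=List List a, b:=Bool} | 0 pending]
  -> decompose arrow: push Int~Int, d~Int
step 9: unify Int ~ Int  [subst: {e:=Int, f:=(c -> (d -> d)), g:=List List a, b:=Bool} | 1 pending]
  -> identical, skip
step 10: unify d ~ Int  [subst: {e:=Int, f:=(c -> (d -> d)), g:=List List a, b:=Bool} | 0 pending]
  bind d := Int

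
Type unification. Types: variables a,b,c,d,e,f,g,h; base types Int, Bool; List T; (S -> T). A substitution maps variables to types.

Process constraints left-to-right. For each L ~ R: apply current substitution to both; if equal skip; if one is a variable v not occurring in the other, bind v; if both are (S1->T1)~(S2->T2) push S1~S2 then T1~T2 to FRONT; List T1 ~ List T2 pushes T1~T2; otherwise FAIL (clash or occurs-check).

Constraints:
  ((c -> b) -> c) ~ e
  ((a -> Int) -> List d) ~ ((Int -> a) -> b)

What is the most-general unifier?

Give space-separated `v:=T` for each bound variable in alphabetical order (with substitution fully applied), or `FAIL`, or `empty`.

Answer: a:=Int b:=List d e:=((c -> List d) -> c)

Derivation:
step 1: unify ((c -> b) -> c) ~ e  [subst: {-} | 1 pending]
  bind e := ((c -> b) -> c)
step 2: unify ((a -> Int) -> List d) ~ ((Int -> a) -> b)  [subst: {e:=((c -> b) -> c)} | 0 pending]
  -> decompose arrow: push (a -> Int)~(Int -> a), List d~b
step 3: unify (a -> Int) ~ (Int -> a)  [subst: {e:=((c -> b) -> c)} | 1 pending]
  -> decompose arrow: push a~Int, Int~a
step 4: unify a ~ Int  [subst: {e:=((c -> b) -> c)} | 2 pending]
  bind a := Int
step 5: unify Int ~ Int  [subst: {e:=((c -> b) -> c), a:=Int} | 1 pending]
  -> identical, skip
step 6: unify List d ~ b  [subst: {e:=((c -> b) -> c), a:=Int} | 0 pending]
  bind b := List d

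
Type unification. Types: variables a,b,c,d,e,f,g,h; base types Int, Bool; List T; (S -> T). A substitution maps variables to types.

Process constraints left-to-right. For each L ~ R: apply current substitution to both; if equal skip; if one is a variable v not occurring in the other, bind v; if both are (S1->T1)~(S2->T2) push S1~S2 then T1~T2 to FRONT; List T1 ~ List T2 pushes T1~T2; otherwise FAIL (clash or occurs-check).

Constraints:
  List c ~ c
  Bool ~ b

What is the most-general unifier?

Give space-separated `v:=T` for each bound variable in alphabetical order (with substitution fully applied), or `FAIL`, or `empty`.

step 1: unify List c ~ c  [subst: {-} | 1 pending]
  occurs-check fail

Answer: FAIL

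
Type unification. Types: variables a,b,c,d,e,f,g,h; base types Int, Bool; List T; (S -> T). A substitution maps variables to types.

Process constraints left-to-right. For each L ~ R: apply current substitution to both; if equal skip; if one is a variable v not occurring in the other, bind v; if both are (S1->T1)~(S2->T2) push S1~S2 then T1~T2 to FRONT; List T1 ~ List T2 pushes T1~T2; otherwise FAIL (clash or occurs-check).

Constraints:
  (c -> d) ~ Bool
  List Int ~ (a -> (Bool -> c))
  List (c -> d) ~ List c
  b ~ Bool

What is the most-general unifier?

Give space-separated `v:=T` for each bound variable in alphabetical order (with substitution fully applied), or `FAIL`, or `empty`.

Answer: FAIL

Derivation:
step 1: unify (c -> d) ~ Bool  [subst: {-} | 3 pending]
  clash: (c -> d) vs Bool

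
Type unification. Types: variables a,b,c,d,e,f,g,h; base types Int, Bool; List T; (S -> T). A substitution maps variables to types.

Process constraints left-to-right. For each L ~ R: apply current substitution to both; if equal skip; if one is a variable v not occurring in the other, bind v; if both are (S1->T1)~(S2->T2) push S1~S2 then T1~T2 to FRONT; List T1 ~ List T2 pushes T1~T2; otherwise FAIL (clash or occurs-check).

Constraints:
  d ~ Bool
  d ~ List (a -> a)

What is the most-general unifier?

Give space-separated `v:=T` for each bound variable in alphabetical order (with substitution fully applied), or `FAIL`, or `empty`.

Answer: FAIL

Derivation:
step 1: unify d ~ Bool  [subst: {-} | 1 pending]
  bind d := Bool
step 2: unify Bool ~ List (a -> a)  [subst: {d:=Bool} | 0 pending]
  clash: Bool vs List (a -> a)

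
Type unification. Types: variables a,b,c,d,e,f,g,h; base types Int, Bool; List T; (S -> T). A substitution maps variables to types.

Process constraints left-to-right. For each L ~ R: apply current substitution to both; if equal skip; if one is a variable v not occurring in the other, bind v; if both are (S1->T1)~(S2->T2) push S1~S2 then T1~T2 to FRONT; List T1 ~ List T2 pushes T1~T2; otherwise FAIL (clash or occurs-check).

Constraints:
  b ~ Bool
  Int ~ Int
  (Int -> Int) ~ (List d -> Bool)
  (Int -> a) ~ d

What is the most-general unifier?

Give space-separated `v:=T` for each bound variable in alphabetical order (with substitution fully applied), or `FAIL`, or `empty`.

Answer: FAIL

Derivation:
step 1: unify b ~ Bool  [subst: {-} | 3 pending]
  bind b := Bool
step 2: unify Int ~ Int  [subst: {b:=Bool} | 2 pending]
  -> identical, skip
step 3: unify (Int -> Int) ~ (List d -> Bool)  [subst: {b:=Bool} | 1 pending]
  -> decompose arrow: push Int~List d, Int~Bool
step 4: unify Int ~ List d  [subst: {b:=Bool} | 2 pending]
  clash: Int vs List d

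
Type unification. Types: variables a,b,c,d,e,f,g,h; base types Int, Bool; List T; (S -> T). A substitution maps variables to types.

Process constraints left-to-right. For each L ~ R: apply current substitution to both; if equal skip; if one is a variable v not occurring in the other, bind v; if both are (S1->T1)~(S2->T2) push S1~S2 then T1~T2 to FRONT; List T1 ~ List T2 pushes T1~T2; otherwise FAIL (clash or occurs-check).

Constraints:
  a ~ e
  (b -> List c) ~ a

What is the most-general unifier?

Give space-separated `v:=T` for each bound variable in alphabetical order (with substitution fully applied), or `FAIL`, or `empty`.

Answer: a:=(b -> List c) e:=(b -> List c)

Derivation:
step 1: unify a ~ e  [subst: {-} | 1 pending]
  bind a := e
step 2: unify (b -> List c) ~ e  [subst: {a:=e} | 0 pending]
  bind e := (b -> List c)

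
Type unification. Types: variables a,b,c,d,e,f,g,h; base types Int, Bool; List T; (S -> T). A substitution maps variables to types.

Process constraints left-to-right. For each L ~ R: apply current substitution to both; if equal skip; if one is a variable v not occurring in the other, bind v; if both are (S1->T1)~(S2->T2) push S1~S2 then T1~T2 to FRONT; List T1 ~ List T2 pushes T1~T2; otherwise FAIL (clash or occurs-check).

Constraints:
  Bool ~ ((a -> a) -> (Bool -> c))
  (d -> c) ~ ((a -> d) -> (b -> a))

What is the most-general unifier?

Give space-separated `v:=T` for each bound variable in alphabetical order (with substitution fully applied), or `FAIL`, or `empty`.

step 1: unify Bool ~ ((a -> a) -> (Bool -> c))  [subst: {-} | 1 pending]
  clash: Bool vs ((a -> a) -> (Bool -> c))

Answer: FAIL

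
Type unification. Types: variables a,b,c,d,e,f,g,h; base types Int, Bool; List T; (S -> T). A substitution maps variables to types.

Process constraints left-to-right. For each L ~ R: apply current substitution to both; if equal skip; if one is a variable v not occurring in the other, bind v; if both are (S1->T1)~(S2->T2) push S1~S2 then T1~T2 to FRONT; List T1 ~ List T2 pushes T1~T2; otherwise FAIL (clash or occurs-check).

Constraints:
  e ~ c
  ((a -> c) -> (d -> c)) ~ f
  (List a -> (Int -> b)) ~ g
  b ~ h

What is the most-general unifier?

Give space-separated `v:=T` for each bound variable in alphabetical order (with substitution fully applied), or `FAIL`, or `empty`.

Answer: b:=h e:=c f:=((a -> c) -> (d -> c)) g:=(List a -> (Int -> h))

Derivation:
step 1: unify e ~ c  [subst: {-} | 3 pending]
  bind e := c
step 2: unify ((a -> c) -> (d -> c)) ~ f  [subst: {e:=c} | 2 pending]
  bind f := ((a -> c) -> (d -> c))
step 3: unify (List a -> (Int -> b)) ~ g  [subst: {e:=c, f:=((a -> c) -> (d -> c))} | 1 pending]
  bind g := (List a -> (Int -> b))
step 4: unify b ~ h  [subst: {e:=c, f:=((a -> c) -> (d -> c)), g:=(List a -> (Int -> b))} | 0 pending]
  bind b := h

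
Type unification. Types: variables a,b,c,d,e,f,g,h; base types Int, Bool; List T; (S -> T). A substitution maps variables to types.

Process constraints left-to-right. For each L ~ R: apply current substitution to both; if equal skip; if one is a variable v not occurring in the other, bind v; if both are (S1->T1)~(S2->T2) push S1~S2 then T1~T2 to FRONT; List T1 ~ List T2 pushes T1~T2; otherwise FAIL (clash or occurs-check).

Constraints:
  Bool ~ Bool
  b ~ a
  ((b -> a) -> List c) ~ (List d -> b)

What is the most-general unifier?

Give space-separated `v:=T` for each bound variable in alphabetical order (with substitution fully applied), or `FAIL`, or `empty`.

step 1: unify Bool ~ Bool  [subst: {-} | 2 pending]
  -> identical, skip
step 2: unify b ~ a  [subst: {-} | 1 pending]
  bind b := a
step 3: unify ((a -> a) -> List c) ~ (List d -> a)  [subst: {b:=a} | 0 pending]
  -> decompose arrow: push (a -> a)~List d, List c~a
step 4: unify (a -> a) ~ List d  [subst: {b:=a} | 1 pending]
  clash: (a -> a) vs List d

Answer: FAIL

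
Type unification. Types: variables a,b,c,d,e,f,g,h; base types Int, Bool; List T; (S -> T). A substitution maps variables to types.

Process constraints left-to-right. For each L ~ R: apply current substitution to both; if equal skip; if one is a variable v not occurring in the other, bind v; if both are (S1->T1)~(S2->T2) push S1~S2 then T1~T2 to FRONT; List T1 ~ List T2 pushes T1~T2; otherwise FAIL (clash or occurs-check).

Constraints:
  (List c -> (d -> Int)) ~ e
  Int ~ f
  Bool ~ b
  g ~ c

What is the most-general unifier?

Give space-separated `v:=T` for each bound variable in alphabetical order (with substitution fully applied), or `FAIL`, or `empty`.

step 1: unify (List c -> (d -> Int)) ~ e  [subst: {-} | 3 pending]
  bind e := (List c -> (d -> Int))
step 2: unify Int ~ f  [subst: {e:=(List c -> (d -> Int))} | 2 pending]
  bind f := Int
step 3: unify Bool ~ b  [subst: {e:=(List c -> (d -> Int)), f:=Int} | 1 pending]
  bind b := Bool
step 4: unify g ~ c  [subst: {e:=(List c -> (d -> Int)), f:=Int, b:=Bool} | 0 pending]
  bind g := c

Answer: b:=Bool e:=(List c -> (d -> Int)) f:=Int g:=c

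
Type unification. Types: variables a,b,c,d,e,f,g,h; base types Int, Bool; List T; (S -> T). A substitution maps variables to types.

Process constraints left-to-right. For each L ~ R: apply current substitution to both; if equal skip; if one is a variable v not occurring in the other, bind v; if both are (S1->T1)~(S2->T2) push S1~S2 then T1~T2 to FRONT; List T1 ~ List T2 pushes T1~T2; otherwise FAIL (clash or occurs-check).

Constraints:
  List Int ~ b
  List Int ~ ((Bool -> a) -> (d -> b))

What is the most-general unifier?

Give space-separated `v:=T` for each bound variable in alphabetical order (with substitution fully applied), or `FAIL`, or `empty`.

Answer: FAIL

Derivation:
step 1: unify List Int ~ b  [subst: {-} | 1 pending]
  bind b := List Int
step 2: unify List Int ~ ((Bool -> a) -> (d -> List Int))  [subst: {b:=List Int} | 0 pending]
  clash: List Int vs ((Bool -> a) -> (d -> List Int))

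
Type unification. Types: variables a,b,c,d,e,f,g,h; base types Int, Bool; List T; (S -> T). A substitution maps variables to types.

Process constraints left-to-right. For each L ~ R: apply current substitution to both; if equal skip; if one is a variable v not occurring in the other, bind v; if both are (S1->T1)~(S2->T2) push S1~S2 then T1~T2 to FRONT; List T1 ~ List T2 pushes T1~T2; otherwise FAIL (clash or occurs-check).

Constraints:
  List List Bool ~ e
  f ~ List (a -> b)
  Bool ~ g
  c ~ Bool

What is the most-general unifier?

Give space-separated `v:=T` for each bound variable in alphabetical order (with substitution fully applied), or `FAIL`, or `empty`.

step 1: unify List List Bool ~ e  [subst: {-} | 3 pending]
  bind e := List List Bool
step 2: unify f ~ List (a -> b)  [subst: {e:=List List Bool} | 2 pending]
  bind f := List (a -> b)
step 3: unify Bool ~ g  [subst: {e:=List List Bool, f:=List (a -> b)} | 1 pending]
  bind g := Bool
step 4: unify c ~ Bool  [subst: {e:=List List Bool, f:=List (a -> b), g:=Bool} | 0 pending]
  bind c := Bool

Answer: c:=Bool e:=List List Bool f:=List (a -> b) g:=Bool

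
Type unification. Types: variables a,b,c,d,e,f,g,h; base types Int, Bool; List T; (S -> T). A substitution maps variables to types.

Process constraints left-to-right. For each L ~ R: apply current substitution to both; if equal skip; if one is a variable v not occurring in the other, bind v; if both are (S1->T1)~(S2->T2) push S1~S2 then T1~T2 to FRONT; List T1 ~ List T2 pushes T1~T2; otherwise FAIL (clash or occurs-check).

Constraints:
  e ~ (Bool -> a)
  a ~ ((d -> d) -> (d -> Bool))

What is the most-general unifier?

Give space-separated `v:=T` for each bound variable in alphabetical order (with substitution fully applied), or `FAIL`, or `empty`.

step 1: unify e ~ (Bool -> a)  [subst: {-} | 1 pending]
  bind e := (Bool -> a)
step 2: unify a ~ ((d -> d) -> (d -> Bool))  [subst: {e:=(Bool -> a)} | 0 pending]
  bind a := ((d -> d) -> (d -> Bool))

Answer: a:=((d -> d) -> (d -> Bool)) e:=(Bool -> ((d -> d) -> (d -> Bool)))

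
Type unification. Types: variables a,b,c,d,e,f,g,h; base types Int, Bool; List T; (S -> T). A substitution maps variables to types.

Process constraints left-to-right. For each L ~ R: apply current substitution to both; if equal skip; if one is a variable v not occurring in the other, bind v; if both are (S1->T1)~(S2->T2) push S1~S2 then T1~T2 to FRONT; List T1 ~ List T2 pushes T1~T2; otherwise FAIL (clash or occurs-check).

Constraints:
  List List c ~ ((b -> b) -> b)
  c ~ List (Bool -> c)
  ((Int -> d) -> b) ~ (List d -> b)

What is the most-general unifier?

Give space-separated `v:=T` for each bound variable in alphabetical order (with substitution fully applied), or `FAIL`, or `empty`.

step 1: unify List List c ~ ((b -> b) -> b)  [subst: {-} | 2 pending]
  clash: List List c vs ((b -> b) -> b)

Answer: FAIL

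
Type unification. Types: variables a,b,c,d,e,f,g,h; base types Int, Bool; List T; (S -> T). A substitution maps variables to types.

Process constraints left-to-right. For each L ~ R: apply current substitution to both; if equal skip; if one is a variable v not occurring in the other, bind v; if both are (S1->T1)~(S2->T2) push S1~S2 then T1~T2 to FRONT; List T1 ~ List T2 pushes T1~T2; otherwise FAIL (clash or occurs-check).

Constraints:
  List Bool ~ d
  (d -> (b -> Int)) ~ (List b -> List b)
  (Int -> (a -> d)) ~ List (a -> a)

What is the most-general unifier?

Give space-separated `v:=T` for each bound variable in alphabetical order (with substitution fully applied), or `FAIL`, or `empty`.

step 1: unify List Bool ~ d  [subst: {-} | 2 pending]
  bind d := List Bool
step 2: unify (List Bool -> (b -> Int)) ~ (List b -> List b)  [subst: {d:=List Bool} | 1 pending]
  -> decompose arrow: push List Bool~List b, (b -> Int)~List b
step 3: unify List Bool ~ List b  [subst: {d:=List Bool} | 2 pending]
  -> decompose List: push Bool~b
step 4: unify Bool ~ b  [subst: {d:=List Bool} | 2 pending]
  bind b := Bool
step 5: unify (Bool -> Int) ~ List Bool  [subst: {d:=List Bool, b:=Bool} | 1 pending]
  clash: (Bool -> Int) vs List Bool

Answer: FAIL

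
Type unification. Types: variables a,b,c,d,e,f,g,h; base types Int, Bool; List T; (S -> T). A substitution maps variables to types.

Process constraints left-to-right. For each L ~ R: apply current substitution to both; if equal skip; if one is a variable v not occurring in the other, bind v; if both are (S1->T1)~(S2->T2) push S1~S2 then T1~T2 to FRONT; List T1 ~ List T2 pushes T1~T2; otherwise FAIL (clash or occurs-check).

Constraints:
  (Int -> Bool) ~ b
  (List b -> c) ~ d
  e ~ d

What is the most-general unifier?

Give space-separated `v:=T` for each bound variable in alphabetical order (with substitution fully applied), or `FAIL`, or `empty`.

step 1: unify (Int -> Bool) ~ b  [subst: {-} | 2 pending]
  bind b := (Int -> Bool)
step 2: unify (List (Int -> Bool) -> c) ~ d  [subst: {b:=(Int -> Bool)} | 1 pending]
  bind d := (List (Int -> Bool) -> c)
step 3: unify e ~ (List (Int -> Bool) -> c)  [subst: {b:=(Int -> Bool), d:=(List (Int -> Bool) -> c)} | 0 pending]
  bind e := (List (Int -> Bool) -> c)

Answer: b:=(Int -> Bool) d:=(List (Int -> Bool) -> c) e:=(List (Int -> Bool) -> c)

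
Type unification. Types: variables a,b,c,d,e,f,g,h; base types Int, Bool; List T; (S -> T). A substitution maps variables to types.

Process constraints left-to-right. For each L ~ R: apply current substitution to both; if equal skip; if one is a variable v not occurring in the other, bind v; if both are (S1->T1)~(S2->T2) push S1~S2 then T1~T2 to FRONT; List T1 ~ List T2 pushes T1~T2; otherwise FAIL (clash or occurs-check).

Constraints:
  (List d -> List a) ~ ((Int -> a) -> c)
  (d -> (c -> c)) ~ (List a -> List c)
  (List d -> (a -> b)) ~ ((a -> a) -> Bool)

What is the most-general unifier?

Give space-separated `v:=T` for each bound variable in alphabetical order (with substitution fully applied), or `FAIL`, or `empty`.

step 1: unify (List d -> List a) ~ ((Int -> a) -> c)  [subst: {-} | 2 pending]
  -> decompose arrow: push List d~(Int -> a), List a~c
step 2: unify List d ~ (Int -> a)  [subst: {-} | 3 pending]
  clash: List d vs (Int -> a)

Answer: FAIL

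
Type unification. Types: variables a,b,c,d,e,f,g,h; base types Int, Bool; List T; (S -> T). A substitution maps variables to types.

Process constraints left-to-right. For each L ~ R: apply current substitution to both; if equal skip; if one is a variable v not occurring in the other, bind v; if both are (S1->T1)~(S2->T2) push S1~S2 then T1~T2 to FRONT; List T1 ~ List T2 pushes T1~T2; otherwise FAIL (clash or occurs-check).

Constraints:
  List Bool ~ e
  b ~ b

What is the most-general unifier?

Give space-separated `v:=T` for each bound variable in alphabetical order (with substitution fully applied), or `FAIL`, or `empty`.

step 1: unify List Bool ~ e  [subst: {-} | 1 pending]
  bind e := List Bool
step 2: unify b ~ b  [subst: {e:=List Bool} | 0 pending]
  -> identical, skip

Answer: e:=List Bool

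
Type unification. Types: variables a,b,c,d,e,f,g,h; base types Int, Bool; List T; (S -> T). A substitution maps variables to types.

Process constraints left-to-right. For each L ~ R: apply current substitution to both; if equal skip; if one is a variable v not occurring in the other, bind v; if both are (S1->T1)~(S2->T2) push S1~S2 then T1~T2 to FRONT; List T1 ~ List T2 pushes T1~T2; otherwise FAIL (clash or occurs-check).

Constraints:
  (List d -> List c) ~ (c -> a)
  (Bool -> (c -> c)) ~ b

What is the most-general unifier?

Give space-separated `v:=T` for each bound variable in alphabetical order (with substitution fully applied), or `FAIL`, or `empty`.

Answer: a:=List List d b:=(Bool -> (List d -> List d)) c:=List d

Derivation:
step 1: unify (List d -> List c) ~ (c -> a)  [subst: {-} | 1 pending]
  -> decompose arrow: push List d~c, List c~a
step 2: unify List d ~ c  [subst: {-} | 2 pending]
  bind c := List d
step 3: unify List List d ~ a  [subst: {c:=List d} | 1 pending]
  bind a := List List d
step 4: unify (Bool -> (List d -> List d)) ~ b  [subst: {c:=List d, a:=List List d} | 0 pending]
  bind b := (Bool -> (List d -> List d))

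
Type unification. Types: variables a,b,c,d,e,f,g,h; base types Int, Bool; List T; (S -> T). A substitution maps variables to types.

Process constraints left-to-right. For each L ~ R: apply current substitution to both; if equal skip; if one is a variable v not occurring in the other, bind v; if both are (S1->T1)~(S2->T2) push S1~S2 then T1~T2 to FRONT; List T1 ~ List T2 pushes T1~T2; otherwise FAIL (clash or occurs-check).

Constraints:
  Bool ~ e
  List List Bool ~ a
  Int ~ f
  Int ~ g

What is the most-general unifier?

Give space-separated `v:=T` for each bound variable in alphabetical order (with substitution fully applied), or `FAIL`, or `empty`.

step 1: unify Bool ~ e  [subst: {-} | 3 pending]
  bind e := Bool
step 2: unify List List Bool ~ a  [subst: {e:=Bool} | 2 pending]
  bind a := List List Bool
step 3: unify Int ~ f  [subst: {e:=Bool, a:=List List Bool} | 1 pending]
  bind f := Int
step 4: unify Int ~ g  [subst: {e:=Bool, a:=List List Bool, f:=Int} | 0 pending]
  bind g := Int

Answer: a:=List List Bool e:=Bool f:=Int g:=Int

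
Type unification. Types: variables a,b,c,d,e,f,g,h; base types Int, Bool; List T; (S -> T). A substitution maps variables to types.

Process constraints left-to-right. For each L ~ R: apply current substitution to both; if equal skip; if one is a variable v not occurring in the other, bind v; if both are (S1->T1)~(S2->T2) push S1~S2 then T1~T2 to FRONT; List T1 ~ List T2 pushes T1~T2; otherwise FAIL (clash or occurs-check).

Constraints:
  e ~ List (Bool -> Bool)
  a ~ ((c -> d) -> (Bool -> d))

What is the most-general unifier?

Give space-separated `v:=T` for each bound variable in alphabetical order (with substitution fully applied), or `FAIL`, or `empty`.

step 1: unify e ~ List (Bool -> Bool)  [subst: {-} | 1 pending]
  bind e := List (Bool -> Bool)
step 2: unify a ~ ((c -> d) -> (Bool -> d))  [subst: {e:=List (Bool -> Bool)} | 0 pending]
  bind a := ((c -> d) -> (Bool -> d))

Answer: a:=((c -> d) -> (Bool -> d)) e:=List (Bool -> Bool)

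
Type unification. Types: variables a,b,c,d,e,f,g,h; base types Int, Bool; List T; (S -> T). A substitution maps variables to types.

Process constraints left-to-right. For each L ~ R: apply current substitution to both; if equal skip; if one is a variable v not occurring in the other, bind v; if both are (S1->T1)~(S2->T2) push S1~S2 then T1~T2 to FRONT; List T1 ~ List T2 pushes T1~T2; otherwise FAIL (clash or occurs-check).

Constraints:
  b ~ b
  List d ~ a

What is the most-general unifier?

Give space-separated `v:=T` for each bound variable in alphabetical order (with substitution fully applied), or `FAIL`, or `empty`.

step 1: unify b ~ b  [subst: {-} | 1 pending]
  -> identical, skip
step 2: unify List d ~ a  [subst: {-} | 0 pending]
  bind a := List d

Answer: a:=List d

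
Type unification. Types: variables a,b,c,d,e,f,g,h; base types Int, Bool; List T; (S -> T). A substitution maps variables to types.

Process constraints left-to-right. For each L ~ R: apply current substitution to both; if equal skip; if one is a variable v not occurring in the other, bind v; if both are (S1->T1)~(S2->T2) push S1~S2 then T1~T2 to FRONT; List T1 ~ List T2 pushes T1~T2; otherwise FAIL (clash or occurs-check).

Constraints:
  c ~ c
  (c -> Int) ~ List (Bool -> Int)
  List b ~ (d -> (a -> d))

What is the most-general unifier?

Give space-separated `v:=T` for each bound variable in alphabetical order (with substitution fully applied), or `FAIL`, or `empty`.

Answer: FAIL

Derivation:
step 1: unify c ~ c  [subst: {-} | 2 pending]
  -> identical, skip
step 2: unify (c -> Int) ~ List (Bool -> Int)  [subst: {-} | 1 pending]
  clash: (c -> Int) vs List (Bool -> Int)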